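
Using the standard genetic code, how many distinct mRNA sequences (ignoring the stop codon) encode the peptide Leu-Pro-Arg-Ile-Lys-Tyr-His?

Leu: 6 codons.
Pro: 4 codons.
Arg: 6 codons.
Ile: 3 codons.
Lys: 2 codons.
Tyr: 2 codons.
His: 2 codons.
6 × 4 × 6 × 3 × 2 × 2 × 2 = 3456.

3456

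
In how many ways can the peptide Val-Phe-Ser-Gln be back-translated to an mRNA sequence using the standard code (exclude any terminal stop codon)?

96

Val: 4 codons.
Phe: 2 codons.
Ser: 6 codons.
Gln: 2 codons.
4 × 2 × 6 × 2 = 96.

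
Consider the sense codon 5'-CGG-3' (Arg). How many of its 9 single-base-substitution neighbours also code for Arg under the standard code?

4

Position 1: AGG → 1 synonymous.
Position 2: none → 0 synonymous.
Position 3: CGU, CGC, CGA → 3 synonymous.
Total: 1 + 0 + 3 = 4.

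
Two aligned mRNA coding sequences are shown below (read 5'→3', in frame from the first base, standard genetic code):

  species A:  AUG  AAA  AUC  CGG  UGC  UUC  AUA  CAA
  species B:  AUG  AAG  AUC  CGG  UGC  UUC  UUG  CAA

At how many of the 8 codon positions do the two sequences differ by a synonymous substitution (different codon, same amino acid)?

1

Codon 1: AUG Met / AUG Met — identical.
Codon 2: AAA Lys / AAG Lys — synonymous.
Codon 3: AUC Ile / AUC Ile — identical.
Codon 4: CGG Arg / CGG Arg — identical.
Codon 5: UGC Cys / UGC Cys — identical.
Codon 6: UUC Phe / UUC Phe — identical.
Codon 7: AUA Ile / UUG Leu — nonsynonymous.
Codon 8: CAA Gln / CAA Gln — identical.
Synonymous differences: 1.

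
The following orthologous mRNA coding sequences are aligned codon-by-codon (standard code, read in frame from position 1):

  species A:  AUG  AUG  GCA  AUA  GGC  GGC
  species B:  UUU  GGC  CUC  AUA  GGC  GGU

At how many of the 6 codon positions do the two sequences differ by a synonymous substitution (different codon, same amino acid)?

1

Codon 1: AUG Met / UUU Phe — nonsynonymous.
Codon 2: AUG Met / GGC Gly — nonsynonymous.
Codon 3: GCA Ala / CUC Leu — nonsynonymous.
Codon 4: AUA Ile / AUA Ile — identical.
Codon 5: GGC Gly / GGC Gly — identical.
Codon 6: GGC Gly / GGU Gly — synonymous.
Synonymous differences: 1.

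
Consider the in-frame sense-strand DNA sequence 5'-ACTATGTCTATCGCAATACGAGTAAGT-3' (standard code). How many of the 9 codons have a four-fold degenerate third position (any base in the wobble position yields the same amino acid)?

5

Codon 1 ACT (Thr): third position 4-fold.
Codon 2 ATG (Met): third position 1-fold.
Codon 3 TCT (Ser): third position 4-fold.
Codon 4 ATC (Ile): third position 3-fold.
Codon 5 GCA (Ala): third position 4-fold.
Codon 6 ATA (Ile): third position 3-fold.
Codon 7 CGA (Arg): third position 4-fold.
Codon 8 GTA (Val): third position 4-fold.
Codon 9 AGT (Ser): third position 2-fold.
Four-fold degenerate third positions: 5.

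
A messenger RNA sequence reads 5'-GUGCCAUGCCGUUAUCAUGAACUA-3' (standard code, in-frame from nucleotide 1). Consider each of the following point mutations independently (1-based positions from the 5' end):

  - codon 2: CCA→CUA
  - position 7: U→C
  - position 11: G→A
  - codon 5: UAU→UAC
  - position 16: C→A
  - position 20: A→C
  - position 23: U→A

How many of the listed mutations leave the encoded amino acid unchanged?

1

Codon 2: CCA (Pro) → CUA (Leu) — missense.
Codon 3: UGC (Cys) → CGC (Arg) — missense.
Codon 4: CGU (Arg) → CAU (His) — missense.
Codon 5: UAU (Tyr) → UAC (Tyr) — synonymous.
Codon 6: CAU (His) → AAU (Asn) — missense.
Codon 7: GAA (Glu) → GCA (Ala) — missense.
Codon 8: CUA (Leu) → CAA (Gln) — missense.
Synonymous: 1 of 7.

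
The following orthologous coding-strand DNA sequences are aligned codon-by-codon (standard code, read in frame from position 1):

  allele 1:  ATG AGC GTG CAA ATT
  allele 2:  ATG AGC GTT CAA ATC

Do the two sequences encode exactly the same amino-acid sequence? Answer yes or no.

Codon 1: ATG Met / ATG Met — identical.
Codon 2: AGC Ser / AGC Ser — identical.
Codon 3: GTG Val / GTT Val — synonymous.
Codon 4: CAA Gln / CAA Gln — identical.
Codon 5: ATT Ile / ATC Ile — synonymous.
Nonsynonymous differences: 0 → same protein.

yes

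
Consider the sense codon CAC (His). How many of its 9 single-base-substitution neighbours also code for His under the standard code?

1

Position 1: none → 0 synonymous.
Position 2: none → 0 synonymous.
Position 3: CAU → 1 synonymous.
Total: 0 + 0 + 1 = 1.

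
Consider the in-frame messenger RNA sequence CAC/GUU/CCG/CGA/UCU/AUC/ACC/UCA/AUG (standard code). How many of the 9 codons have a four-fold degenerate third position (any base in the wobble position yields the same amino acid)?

6

Codon 1 CAC (His): third position 2-fold.
Codon 2 GUU (Val): third position 4-fold.
Codon 3 CCG (Pro): third position 4-fold.
Codon 4 CGA (Arg): third position 4-fold.
Codon 5 UCU (Ser): third position 4-fold.
Codon 6 AUC (Ile): third position 3-fold.
Codon 7 ACC (Thr): third position 4-fold.
Codon 8 UCA (Ser): third position 4-fold.
Codon 9 AUG (Met): third position 1-fold.
Four-fold degenerate third positions: 6.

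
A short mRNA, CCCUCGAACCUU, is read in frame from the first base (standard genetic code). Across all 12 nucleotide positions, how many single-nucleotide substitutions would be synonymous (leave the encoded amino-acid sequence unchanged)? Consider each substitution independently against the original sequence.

Codon 1 (CCC, Pro): 3 synonymous substitutions.
Codon 2 (UCG, Ser): 3 synonymous substitutions.
Codon 3 (AAC, Asn): 1 synonymous substitution.
Codon 4 (CUU, Leu): 3 synonymous substitutions.
Total: 3 + 3 + 1 + 3 = 10.

10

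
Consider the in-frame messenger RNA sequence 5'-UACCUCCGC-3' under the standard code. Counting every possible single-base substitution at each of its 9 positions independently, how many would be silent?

7

Codon 1 (UAC, Tyr): 1 synonymous substitution.
Codon 2 (CUC, Leu): 3 synonymous substitutions.
Codon 3 (CGC, Arg): 3 synonymous substitutions.
Total: 1 + 3 + 3 = 7.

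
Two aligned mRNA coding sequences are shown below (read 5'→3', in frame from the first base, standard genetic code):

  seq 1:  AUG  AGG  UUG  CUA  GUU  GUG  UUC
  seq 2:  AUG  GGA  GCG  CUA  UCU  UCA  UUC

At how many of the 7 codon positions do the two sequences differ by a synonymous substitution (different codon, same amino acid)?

Codon 1: AUG Met / AUG Met — identical.
Codon 2: AGG Arg / GGA Gly — nonsynonymous.
Codon 3: UUG Leu / GCG Ala — nonsynonymous.
Codon 4: CUA Leu / CUA Leu — identical.
Codon 5: GUU Val / UCU Ser — nonsynonymous.
Codon 6: GUG Val / UCA Ser — nonsynonymous.
Codon 7: UUC Phe / UUC Phe — identical.
Synonymous differences: 0.

0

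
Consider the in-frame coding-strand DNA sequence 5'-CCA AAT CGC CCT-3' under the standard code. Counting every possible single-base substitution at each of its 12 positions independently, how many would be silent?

10

Codon 1 (CCA, Pro): 3 synonymous substitutions.
Codon 2 (AAT, Asn): 1 synonymous substitution.
Codon 3 (CGC, Arg): 3 synonymous substitutions.
Codon 4 (CCT, Pro): 3 synonymous substitutions.
Total: 3 + 1 + 3 + 3 = 10.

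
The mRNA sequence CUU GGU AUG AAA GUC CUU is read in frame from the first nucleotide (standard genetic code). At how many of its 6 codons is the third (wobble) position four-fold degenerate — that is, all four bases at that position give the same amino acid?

4

Codon 1 CUU (Leu): third position 4-fold.
Codon 2 GGU (Gly): third position 4-fold.
Codon 3 AUG (Met): third position 1-fold.
Codon 4 AAA (Lys): third position 2-fold.
Codon 5 GUC (Val): third position 4-fold.
Codon 6 CUU (Leu): third position 4-fold.
Four-fold degenerate third positions: 4.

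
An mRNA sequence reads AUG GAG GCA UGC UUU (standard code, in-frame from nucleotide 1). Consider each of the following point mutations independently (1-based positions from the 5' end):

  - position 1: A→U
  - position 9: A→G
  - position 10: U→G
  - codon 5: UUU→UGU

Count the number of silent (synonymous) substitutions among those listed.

Codon 1: AUG (Met) → UUG (Leu) — missense.
Codon 3: GCA (Ala) → GCG (Ala) — synonymous.
Codon 4: UGC (Cys) → GGC (Gly) — missense.
Codon 5: UUU (Phe) → UGU (Cys) — missense.
Synonymous: 1 of 4.

1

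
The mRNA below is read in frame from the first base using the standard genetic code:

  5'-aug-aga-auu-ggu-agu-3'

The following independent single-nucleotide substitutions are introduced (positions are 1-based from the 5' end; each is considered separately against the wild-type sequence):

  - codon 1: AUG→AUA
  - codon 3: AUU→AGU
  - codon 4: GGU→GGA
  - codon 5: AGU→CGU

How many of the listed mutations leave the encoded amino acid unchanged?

1

Codon 1: AUG (Met) → AUA (Ile) — missense.
Codon 3: AUU (Ile) → AGU (Ser) — missense.
Codon 4: GGU (Gly) → GGA (Gly) — synonymous.
Codon 5: AGU (Ser) → CGU (Arg) — missense.
Synonymous: 1 of 4.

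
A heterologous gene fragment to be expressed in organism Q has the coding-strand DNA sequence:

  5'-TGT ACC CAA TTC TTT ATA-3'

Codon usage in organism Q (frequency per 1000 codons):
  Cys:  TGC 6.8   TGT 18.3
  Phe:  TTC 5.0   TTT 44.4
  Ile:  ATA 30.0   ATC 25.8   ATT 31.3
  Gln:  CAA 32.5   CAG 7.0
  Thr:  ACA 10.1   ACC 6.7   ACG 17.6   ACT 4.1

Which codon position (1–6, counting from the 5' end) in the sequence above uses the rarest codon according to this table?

4

Codon 1 TGT (Cys): 18.3 per 1000.
Codon 2 ACC (Thr): 6.7 per 1000.
Codon 3 CAA (Gln): 32.5 per 1000.
Codon 4 TTC (Phe): 5.0 per 1000.
Codon 5 TTT (Phe): 44.4 per 1000.
Codon 6 ATA (Ile): 30.0 per 1000.
Lowest frequency is 5.0 at codon 4.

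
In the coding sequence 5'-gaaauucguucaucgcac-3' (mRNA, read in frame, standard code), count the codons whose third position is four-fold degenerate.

3

Codon 1 GAA (Glu): third position 2-fold.
Codon 2 AUU (Ile): third position 3-fold.
Codon 3 CGU (Arg): third position 4-fold.
Codon 4 UCA (Ser): third position 4-fold.
Codon 5 UCG (Ser): third position 4-fold.
Codon 6 CAC (His): third position 2-fold.
Four-fold degenerate third positions: 3.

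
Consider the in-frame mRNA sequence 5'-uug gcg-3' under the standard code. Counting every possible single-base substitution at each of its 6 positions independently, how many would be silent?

Codon 1 (UUG, Leu): 2 synonymous substitutions.
Codon 2 (GCG, Ala): 3 synonymous substitutions.
Total: 2 + 3 = 5.

5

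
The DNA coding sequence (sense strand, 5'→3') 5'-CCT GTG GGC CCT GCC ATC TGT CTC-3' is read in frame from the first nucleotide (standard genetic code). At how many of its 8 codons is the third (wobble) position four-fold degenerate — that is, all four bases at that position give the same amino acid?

Codon 1 CCT (Pro): third position 4-fold.
Codon 2 GTG (Val): third position 4-fold.
Codon 3 GGC (Gly): third position 4-fold.
Codon 4 CCT (Pro): third position 4-fold.
Codon 5 GCC (Ala): third position 4-fold.
Codon 6 ATC (Ile): third position 3-fold.
Codon 7 TGT (Cys): third position 2-fold.
Codon 8 CTC (Leu): third position 4-fold.
Four-fold degenerate third positions: 6.

6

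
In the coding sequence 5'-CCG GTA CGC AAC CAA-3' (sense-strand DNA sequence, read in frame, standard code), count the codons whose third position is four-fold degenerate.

3

Codon 1 CCG (Pro): third position 4-fold.
Codon 2 GTA (Val): third position 4-fold.
Codon 3 CGC (Arg): third position 4-fold.
Codon 4 AAC (Asn): third position 2-fold.
Codon 5 CAA (Gln): third position 2-fold.
Four-fold degenerate third positions: 3.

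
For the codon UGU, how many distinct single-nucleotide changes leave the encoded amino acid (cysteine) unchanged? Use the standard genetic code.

1

Position 1: none → 0 synonymous.
Position 2: none → 0 synonymous.
Position 3: UGC → 1 synonymous.
Total: 0 + 0 + 1 = 1.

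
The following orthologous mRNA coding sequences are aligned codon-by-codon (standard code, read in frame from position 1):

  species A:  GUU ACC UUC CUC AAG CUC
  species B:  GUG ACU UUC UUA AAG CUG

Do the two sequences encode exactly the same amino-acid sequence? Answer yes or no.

Codon 1: GUU Val / GUG Val — synonymous.
Codon 2: ACC Thr / ACU Thr — synonymous.
Codon 3: UUC Phe / UUC Phe — identical.
Codon 4: CUC Leu / UUA Leu — synonymous.
Codon 5: AAG Lys / AAG Lys — identical.
Codon 6: CUC Leu / CUG Leu — synonymous.
Nonsynonymous differences: 0 → same protein.

yes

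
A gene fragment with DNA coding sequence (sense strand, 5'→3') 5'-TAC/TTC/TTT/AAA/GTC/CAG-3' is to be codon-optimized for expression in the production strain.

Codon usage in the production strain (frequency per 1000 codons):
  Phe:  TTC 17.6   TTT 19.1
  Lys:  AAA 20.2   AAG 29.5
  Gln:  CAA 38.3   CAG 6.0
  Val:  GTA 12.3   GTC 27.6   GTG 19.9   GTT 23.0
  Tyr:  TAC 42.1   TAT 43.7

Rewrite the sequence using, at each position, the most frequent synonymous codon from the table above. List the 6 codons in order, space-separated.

Codon 1 (Tyr): best is TAT at 43.7.
Codon 2 (Phe): best is TTT at 19.1.
Codon 3 (Phe): best is TTT at 19.1.
Codon 4 (Lys): best is AAG at 29.5.
Codon 5 (Val): best is GTC at 27.6.
Codon 6 (Gln): best is CAA at 38.3.

TAT TTT TTT AAG GTC CAA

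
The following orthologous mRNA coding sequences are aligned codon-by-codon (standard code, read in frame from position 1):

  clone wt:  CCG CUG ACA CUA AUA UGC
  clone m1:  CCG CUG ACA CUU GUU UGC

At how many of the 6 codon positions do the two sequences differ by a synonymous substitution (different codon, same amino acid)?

Codon 1: CCG Pro / CCG Pro — identical.
Codon 2: CUG Leu / CUG Leu — identical.
Codon 3: ACA Thr / ACA Thr — identical.
Codon 4: CUA Leu / CUU Leu — synonymous.
Codon 5: AUA Ile / GUU Val — nonsynonymous.
Codon 6: UGC Cys / UGC Cys — identical.
Synonymous differences: 1.

1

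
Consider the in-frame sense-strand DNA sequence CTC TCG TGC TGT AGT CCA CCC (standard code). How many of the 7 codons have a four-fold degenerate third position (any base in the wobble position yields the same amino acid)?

Codon 1 CTC (Leu): third position 4-fold.
Codon 2 TCG (Ser): third position 4-fold.
Codon 3 TGC (Cys): third position 2-fold.
Codon 4 TGT (Cys): third position 2-fold.
Codon 5 AGT (Ser): third position 2-fold.
Codon 6 CCA (Pro): third position 4-fold.
Codon 7 CCC (Pro): third position 4-fold.
Four-fold degenerate third positions: 4.

4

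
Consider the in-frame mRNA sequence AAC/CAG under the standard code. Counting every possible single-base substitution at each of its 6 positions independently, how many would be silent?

2

Codon 1 (AAC, Asn): 1 synonymous substitution.
Codon 2 (CAG, Gln): 1 synonymous substitution.
Total: 1 + 1 = 2.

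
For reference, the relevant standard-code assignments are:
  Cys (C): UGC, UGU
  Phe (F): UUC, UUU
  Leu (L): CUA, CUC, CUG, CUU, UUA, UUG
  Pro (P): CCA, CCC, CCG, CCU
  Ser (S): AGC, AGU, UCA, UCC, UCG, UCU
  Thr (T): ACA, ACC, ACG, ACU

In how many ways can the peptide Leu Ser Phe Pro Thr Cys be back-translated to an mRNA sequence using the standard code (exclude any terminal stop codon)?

2304

Leu: 6 codons.
Ser: 6 codons.
Phe: 2 codons.
Pro: 4 codons.
Thr: 4 codons.
Cys: 2 codons.
6 × 6 × 2 × 4 × 4 × 2 = 2304.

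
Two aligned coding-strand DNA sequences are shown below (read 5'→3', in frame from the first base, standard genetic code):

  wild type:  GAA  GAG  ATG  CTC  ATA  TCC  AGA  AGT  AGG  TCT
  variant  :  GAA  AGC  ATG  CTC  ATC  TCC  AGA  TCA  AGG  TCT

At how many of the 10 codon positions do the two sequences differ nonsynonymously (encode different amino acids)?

1

Codon 1: GAA Glu / GAA Glu — identical.
Codon 2: GAG Glu / AGC Ser — nonsynonymous.
Codon 3: ATG Met / ATG Met — identical.
Codon 4: CTC Leu / CTC Leu — identical.
Codon 5: ATA Ile / ATC Ile — synonymous.
Codon 6: TCC Ser / TCC Ser — identical.
Codon 7: AGA Arg / AGA Arg — identical.
Codon 8: AGT Ser / TCA Ser — synonymous.
Codon 9: AGG Arg / AGG Arg — identical.
Codon 10: TCT Ser / TCT Ser — identical.
Nonsynonymous differences: 1.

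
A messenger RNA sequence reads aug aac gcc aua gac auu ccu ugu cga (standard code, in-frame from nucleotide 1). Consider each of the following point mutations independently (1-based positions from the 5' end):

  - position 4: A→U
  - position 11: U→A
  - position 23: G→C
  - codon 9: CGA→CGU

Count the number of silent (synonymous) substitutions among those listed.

1

Codon 2: AAC (Asn) → UAC (Tyr) — missense.
Codon 4: AUA (Ile) → AAA (Lys) — missense.
Codon 8: UGU (Cys) → UCU (Ser) — missense.
Codon 9: CGA (Arg) → CGU (Arg) — synonymous.
Synonymous: 1 of 4.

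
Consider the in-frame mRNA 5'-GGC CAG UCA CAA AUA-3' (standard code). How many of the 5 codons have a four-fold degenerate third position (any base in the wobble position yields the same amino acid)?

2

Codon 1 GGC (Gly): third position 4-fold.
Codon 2 CAG (Gln): third position 2-fold.
Codon 3 UCA (Ser): third position 4-fold.
Codon 4 CAA (Gln): third position 2-fold.
Codon 5 AUA (Ile): third position 3-fold.
Four-fold degenerate third positions: 2.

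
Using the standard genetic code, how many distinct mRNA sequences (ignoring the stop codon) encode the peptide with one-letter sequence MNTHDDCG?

Met: 1 codon.
Asn: 2 codons.
Thr: 4 codons.
His: 2 codons.
Asp: 2 codons.
Asp: 2 codons.
Cys: 2 codons.
Gly: 4 codons.
1 × 2 × 4 × 2 × 2 × 2 × 2 × 4 = 512.

512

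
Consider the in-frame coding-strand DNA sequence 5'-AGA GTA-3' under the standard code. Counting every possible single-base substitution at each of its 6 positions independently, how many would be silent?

5

Codon 1 (AGA, Arg): 2 synonymous substitutions.
Codon 2 (GTA, Val): 3 synonymous substitutions.
Total: 2 + 3 = 5.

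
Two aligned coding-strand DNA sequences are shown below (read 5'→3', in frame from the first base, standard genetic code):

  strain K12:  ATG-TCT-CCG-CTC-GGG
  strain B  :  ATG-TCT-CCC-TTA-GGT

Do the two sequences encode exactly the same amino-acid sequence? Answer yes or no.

Codon 1: ATG Met / ATG Met — identical.
Codon 2: TCT Ser / TCT Ser — identical.
Codon 3: CCG Pro / CCC Pro — synonymous.
Codon 4: CTC Leu / TTA Leu — synonymous.
Codon 5: GGG Gly / GGT Gly — synonymous.
Nonsynonymous differences: 0 → same protein.

yes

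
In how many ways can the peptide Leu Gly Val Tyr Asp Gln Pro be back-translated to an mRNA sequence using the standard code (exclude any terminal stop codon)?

Leu: 6 codons.
Gly: 4 codons.
Val: 4 codons.
Tyr: 2 codons.
Asp: 2 codons.
Gln: 2 codons.
Pro: 4 codons.
6 × 4 × 4 × 2 × 2 × 2 × 4 = 3072.

3072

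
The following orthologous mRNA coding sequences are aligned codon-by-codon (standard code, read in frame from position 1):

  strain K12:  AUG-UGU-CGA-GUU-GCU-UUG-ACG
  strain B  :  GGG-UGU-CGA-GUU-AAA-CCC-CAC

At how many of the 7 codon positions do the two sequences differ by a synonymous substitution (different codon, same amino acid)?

Codon 1: AUG Met / GGG Gly — nonsynonymous.
Codon 2: UGU Cys / UGU Cys — identical.
Codon 3: CGA Arg / CGA Arg — identical.
Codon 4: GUU Val / GUU Val — identical.
Codon 5: GCU Ala / AAA Lys — nonsynonymous.
Codon 6: UUG Leu / CCC Pro — nonsynonymous.
Codon 7: ACG Thr / CAC His — nonsynonymous.
Synonymous differences: 0.

0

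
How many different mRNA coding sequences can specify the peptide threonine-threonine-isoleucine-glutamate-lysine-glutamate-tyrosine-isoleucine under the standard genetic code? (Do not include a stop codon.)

Thr: 4 codons.
Thr: 4 codons.
Ile: 3 codons.
Glu: 2 codons.
Lys: 2 codons.
Glu: 2 codons.
Tyr: 2 codons.
Ile: 3 codons.
4 × 4 × 3 × 2 × 2 × 2 × 2 × 3 = 2304.

2304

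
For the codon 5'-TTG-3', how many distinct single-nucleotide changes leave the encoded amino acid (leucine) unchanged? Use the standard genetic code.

2

Position 1: CTG → 1 synonymous.
Position 2: none → 0 synonymous.
Position 3: TTA → 1 synonymous.
Total: 1 + 0 + 1 = 2.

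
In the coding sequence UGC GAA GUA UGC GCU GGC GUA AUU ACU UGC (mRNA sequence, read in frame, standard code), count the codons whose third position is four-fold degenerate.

5

Codon 1 UGC (Cys): third position 2-fold.
Codon 2 GAA (Glu): third position 2-fold.
Codon 3 GUA (Val): third position 4-fold.
Codon 4 UGC (Cys): third position 2-fold.
Codon 5 GCU (Ala): third position 4-fold.
Codon 6 GGC (Gly): third position 4-fold.
Codon 7 GUA (Val): third position 4-fold.
Codon 8 AUU (Ile): third position 3-fold.
Codon 9 ACU (Thr): third position 4-fold.
Codon 10 UGC (Cys): third position 2-fold.
Four-fold degenerate third positions: 5.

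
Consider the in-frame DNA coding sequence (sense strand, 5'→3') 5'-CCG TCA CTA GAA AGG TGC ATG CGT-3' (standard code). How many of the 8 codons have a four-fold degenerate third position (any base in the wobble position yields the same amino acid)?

4

Codon 1 CCG (Pro): third position 4-fold.
Codon 2 TCA (Ser): third position 4-fold.
Codon 3 CTA (Leu): third position 4-fold.
Codon 4 GAA (Glu): third position 2-fold.
Codon 5 AGG (Arg): third position 2-fold.
Codon 6 TGC (Cys): third position 2-fold.
Codon 7 ATG (Met): third position 1-fold.
Codon 8 CGT (Arg): third position 4-fold.
Four-fold degenerate third positions: 4.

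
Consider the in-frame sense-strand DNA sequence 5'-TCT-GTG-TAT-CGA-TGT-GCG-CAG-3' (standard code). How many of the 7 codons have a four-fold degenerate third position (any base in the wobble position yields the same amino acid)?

4

Codon 1 TCT (Ser): third position 4-fold.
Codon 2 GTG (Val): third position 4-fold.
Codon 3 TAT (Tyr): third position 2-fold.
Codon 4 CGA (Arg): third position 4-fold.
Codon 5 TGT (Cys): third position 2-fold.
Codon 6 GCG (Ala): third position 4-fold.
Codon 7 CAG (Gln): third position 2-fold.
Four-fold degenerate third positions: 4.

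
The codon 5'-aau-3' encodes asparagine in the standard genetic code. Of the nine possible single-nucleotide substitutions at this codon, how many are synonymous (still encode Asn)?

1

Position 1: none → 0 synonymous.
Position 2: none → 0 synonymous.
Position 3: AAC → 1 synonymous.
Total: 0 + 0 + 1 = 1.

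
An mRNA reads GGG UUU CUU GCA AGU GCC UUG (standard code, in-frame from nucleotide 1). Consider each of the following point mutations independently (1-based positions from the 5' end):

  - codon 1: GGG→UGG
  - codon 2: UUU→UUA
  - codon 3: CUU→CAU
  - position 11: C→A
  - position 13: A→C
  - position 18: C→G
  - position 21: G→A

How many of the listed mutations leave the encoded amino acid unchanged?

2

Codon 1: GGG (Gly) → UGG (Trp) — missense.
Codon 2: UUU (Phe) → UUA (Leu) — missense.
Codon 3: CUU (Leu) → CAU (His) — missense.
Codon 4: GCA (Ala) → GAA (Glu) — missense.
Codon 5: AGU (Ser) → CGU (Arg) — missense.
Codon 6: GCC (Ala) → GCG (Ala) — synonymous.
Codon 7: UUG (Leu) → UUA (Leu) — synonymous.
Synonymous: 2 of 7.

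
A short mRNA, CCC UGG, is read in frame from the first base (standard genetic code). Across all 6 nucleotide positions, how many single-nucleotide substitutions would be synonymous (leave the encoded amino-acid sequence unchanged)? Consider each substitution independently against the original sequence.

Codon 1 (CCC, Pro): 3 synonymous substitutions.
Codon 2 (UGG, Trp): 0 synonymous substitutions.
Total: 3 + 0 = 3.

3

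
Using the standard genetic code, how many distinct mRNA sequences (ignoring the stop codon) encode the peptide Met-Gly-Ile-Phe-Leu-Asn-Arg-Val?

6912

Met: 1 codon.
Gly: 4 codons.
Ile: 3 codons.
Phe: 2 codons.
Leu: 6 codons.
Asn: 2 codons.
Arg: 6 codons.
Val: 4 codons.
1 × 4 × 3 × 2 × 6 × 2 × 6 × 4 = 6912.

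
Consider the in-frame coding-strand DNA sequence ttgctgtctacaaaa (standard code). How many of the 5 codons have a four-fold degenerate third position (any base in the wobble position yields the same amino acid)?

3

Codon 1 TTG (Leu): third position 2-fold.
Codon 2 CTG (Leu): third position 4-fold.
Codon 3 TCT (Ser): third position 4-fold.
Codon 4 ACA (Thr): third position 4-fold.
Codon 5 AAA (Lys): third position 2-fold.
Four-fold degenerate third positions: 3.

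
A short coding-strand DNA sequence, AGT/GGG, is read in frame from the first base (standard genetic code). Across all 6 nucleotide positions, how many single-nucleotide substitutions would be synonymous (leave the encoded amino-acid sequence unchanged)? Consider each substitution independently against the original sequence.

Codon 1 (AGT, Ser): 1 synonymous substitution.
Codon 2 (GGG, Gly): 3 synonymous substitutions.
Total: 1 + 3 = 4.

4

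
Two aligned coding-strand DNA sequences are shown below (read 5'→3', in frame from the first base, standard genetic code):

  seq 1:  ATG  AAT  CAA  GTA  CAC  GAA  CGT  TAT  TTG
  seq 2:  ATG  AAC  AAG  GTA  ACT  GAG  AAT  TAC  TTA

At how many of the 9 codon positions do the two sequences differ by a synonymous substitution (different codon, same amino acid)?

4

Codon 1: ATG Met / ATG Met — identical.
Codon 2: AAT Asn / AAC Asn — synonymous.
Codon 3: CAA Gln / AAG Lys — nonsynonymous.
Codon 4: GTA Val / GTA Val — identical.
Codon 5: CAC His / ACT Thr — nonsynonymous.
Codon 6: GAA Glu / GAG Glu — synonymous.
Codon 7: CGT Arg / AAT Asn — nonsynonymous.
Codon 8: TAT Tyr / TAC Tyr — synonymous.
Codon 9: TTG Leu / TTA Leu — synonymous.
Synonymous differences: 4.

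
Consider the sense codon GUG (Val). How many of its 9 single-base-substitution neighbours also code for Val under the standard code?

3

Position 1: none → 0 synonymous.
Position 2: none → 0 synonymous.
Position 3: GUU, GUC, GUA → 3 synonymous.
Total: 0 + 0 + 3 = 3.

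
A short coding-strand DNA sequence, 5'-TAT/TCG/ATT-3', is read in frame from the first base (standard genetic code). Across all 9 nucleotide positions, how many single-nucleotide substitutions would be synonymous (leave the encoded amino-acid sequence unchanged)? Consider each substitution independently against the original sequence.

Codon 1 (TAT, Tyr): 1 synonymous substitution.
Codon 2 (TCG, Ser): 3 synonymous substitutions.
Codon 3 (ATT, Ile): 2 synonymous substitutions.
Total: 1 + 3 + 2 = 6.

6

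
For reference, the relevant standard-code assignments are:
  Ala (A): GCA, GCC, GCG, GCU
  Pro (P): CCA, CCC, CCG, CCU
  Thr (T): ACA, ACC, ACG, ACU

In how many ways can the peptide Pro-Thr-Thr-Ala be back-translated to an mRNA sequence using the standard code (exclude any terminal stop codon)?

256

Pro: 4 codons.
Thr: 4 codons.
Thr: 4 codons.
Ala: 4 codons.
4 × 4 × 4 × 4 = 256.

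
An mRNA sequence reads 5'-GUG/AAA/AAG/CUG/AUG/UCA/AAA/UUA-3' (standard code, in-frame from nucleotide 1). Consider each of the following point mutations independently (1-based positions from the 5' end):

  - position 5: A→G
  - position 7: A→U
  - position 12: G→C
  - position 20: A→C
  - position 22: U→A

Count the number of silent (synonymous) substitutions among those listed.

1

Codon 2: AAA (Lys) → AGA (Arg) — missense.
Codon 3: AAG (Lys) → UAG (Stop) — nonsense.
Codon 4: CUG (Leu) → CUC (Leu) — synonymous.
Codon 7: AAA (Lys) → ACA (Thr) — missense.
Codon 8: UUA (Leu) → AUA (Ile) — missense.
Synonymous: 1 of 5.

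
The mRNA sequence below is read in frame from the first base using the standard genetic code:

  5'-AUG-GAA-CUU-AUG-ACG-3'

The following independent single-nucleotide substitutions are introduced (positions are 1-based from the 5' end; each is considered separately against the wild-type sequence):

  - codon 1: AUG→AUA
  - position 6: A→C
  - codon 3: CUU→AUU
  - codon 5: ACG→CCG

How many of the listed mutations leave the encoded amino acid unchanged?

0

Codon 1: AUG (Met) → AUA (Ile) — missense.
Codon 2: GAA (Glu) → GAC (Asp) — missense.
Codon 3: CUU (Leu) → AUU (Ile) — missense.
Codon 5: ACG (Thr) → CCG (Pro) — missense.
Synonymous: 0 of 4.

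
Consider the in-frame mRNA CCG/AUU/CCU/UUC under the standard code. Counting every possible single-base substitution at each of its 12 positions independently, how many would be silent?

9

Codon 1 (CCG, Pro): 3 synonymous substitutions.
Codon 2 (AUU, Ile): 2 synonymous substitutions.
Codon 3 (CCU, Pro): 3 synonymous substitutions.
Codon 4 (UUC, Phe): 1 synonymous substitution.
Total: 3 + 2 + 3 + 1 = 9.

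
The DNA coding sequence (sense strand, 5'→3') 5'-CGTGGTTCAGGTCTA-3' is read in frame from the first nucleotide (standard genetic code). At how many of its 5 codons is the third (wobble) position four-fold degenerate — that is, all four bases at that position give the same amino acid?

5

Codon 1 CGT (Arg): third position 4-fold.
Codon 2 GGT (Gly): third position 4-fold.
Codon 3 TCA (Ser): third position 4-fold.
Codon 4 GGT (Gly): third position 4-fold.
Codon 5 CTA (Leu): third position 4-fold.
Four-fold degenerate third positions: 5.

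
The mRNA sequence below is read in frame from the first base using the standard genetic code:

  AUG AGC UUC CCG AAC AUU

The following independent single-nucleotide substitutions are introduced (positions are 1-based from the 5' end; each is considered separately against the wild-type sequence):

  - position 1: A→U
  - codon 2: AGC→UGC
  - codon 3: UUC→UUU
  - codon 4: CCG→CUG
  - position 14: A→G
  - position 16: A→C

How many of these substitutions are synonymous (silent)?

Codon 1: AUG (Met) → UUG (Leu) — missense.
Codon 2: AGC (Ser) → UGC (Cys) — missense.
Codon 3: UUC (Phe) → UUU (Phe) — synonymous.
Codon 4: CCG (Pro) → CUG (Leu) — missense.
Codon 5: AAC (Asn) → AGC (Ser) — missense.
Codon 6: AUU (Ile) → CUU (Leu) — missense.
Synonymous: 1 of 6.

1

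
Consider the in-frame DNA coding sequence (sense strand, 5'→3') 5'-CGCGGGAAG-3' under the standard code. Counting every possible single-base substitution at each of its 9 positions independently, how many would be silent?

Codon 1 (CGC, Arg): 3 synonymous substitutions.
Codon 2 (GGG, Gly): 3 synonymous substitutions.
Codon 3 (AAG, Lys): 1 synonymous substitution.
Total: 3 + 3 + 1 = 7.

7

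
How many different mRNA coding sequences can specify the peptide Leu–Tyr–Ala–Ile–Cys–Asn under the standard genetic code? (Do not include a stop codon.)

Leu: 6 codons.
Tyr: 2 codons.
Ala: 4 codons.
Ile: 3 codons.
Cys: 2 codons.
Asn: 2 codons.
6 × 2 × 4 × 3 × 2 × 2 = 576.

576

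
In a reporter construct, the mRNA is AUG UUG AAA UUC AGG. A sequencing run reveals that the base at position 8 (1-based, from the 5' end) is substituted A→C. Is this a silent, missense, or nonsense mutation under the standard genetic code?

Position 8 falls in codon 3: AAA → Lys.
After the substitution the codon is ACA → Thr.
Lys ≠ Thr, so this is a missense mutation.

missense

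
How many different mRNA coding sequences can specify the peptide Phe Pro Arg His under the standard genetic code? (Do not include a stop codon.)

96

Phe: 2 codons.
Pro: 4 codons.
Arg: 6 codons.
His: 2 codons.
2 × 4 × 6 × 2 = 96.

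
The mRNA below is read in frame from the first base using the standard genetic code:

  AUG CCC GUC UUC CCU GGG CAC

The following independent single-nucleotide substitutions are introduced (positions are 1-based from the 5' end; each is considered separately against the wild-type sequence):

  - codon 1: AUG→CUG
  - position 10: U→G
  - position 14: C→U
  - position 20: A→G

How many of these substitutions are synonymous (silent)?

Codon 1: AUG (Met) → CUG (Leu) — missense.
Codon 4: UUC (Phe) → GUC (Val) — missense.
Codon 5: CCU (Pro) → CUU (Leu) — missense.
Codon 7: CAC (His) → CGC (Arg) — missense.
Synonymous: 0 of 4.

0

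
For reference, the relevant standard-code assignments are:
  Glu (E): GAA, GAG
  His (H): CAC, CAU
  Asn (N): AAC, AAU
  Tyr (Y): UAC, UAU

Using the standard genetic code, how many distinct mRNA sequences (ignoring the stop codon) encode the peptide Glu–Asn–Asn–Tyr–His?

Glu: 2 codons.
Asn: 2 codons.
Asn: 2 codons.
Tyr: 2 codons.
His: 2 codons.
2 × 2 × 2 × 2 × 2 = 32.

32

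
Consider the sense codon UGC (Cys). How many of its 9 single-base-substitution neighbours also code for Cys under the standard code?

1

Position 1: none → 0 synonymous.
Position 2: none → 0 synonymous.
Position 3: UGU → 1 synonymous.
Total: 0 + 0 + 1 = 1.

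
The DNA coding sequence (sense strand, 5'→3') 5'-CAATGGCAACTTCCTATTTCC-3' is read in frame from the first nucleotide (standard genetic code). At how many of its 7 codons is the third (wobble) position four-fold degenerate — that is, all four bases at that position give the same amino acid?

3

Codon 1 CAA (Gln): third position 2-fold.
Codon 2 TGG (Trp): third position 1-fold.
Codon 3 CAA (Gln): third position 2-fold.
Codon 4 CTT (Leu): third position 4-fold.
Codon 5 CCT (Pro): third position 4-fold.
Codon 6 ATT (Ile): third position 3-fold.
Codon 7 TCC (Ser): third position 4-fold.
Four-fold degenerate third positions: 3.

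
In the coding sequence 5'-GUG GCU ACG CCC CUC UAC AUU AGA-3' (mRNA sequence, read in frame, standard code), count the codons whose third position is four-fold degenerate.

5

Codon 1 GUG (Val): third position 4-fold.
Codon 2 GCU (Ala): third position 4-fold.
Codon 3 ACG (Thr): third position 4-fold.
Codon 4 CCC (Pro): third position 4-fold.
Codon 5 CUC (Leu): third position 4-fold.
Codon 6 UAC (Tyr): third position 2-fold.
Codon 7 AUU (Ile): third position 3-fold.
Codon 8 AGA (Arg): third position 2-fold.
Four-fold degenerate third positions: 5.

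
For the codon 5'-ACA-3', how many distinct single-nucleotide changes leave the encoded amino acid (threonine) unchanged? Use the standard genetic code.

Position 1: none → 0 synonymous.
Position 2: none → 0 synonymous.
Position 3: ACU, ACC, ACG → 3 synonymous.
Total: 0 + 0 + 3 = 3.

3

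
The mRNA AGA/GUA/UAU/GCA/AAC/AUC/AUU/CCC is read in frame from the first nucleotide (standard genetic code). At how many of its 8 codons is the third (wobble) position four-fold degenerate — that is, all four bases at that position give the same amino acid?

3

Codon 1 AGA (Arg): third position 2-fold.
Codon 2 GUA (Val): third position 4-fold.
Codon 3 UAU (Tyr): third position 2-fold.
Codon 4 GCA (Ala): third position 4-fold.
Codon 5 AAC (Asn): third position 2-fold.
Codon 6 AUC (Ile): third position 3-fold.
Codon 7 AUU (Ile): third position 3-fold.
Codon 8 CCC (Pro): third position 4-fold.
Four-fold degenerate third positions: 3.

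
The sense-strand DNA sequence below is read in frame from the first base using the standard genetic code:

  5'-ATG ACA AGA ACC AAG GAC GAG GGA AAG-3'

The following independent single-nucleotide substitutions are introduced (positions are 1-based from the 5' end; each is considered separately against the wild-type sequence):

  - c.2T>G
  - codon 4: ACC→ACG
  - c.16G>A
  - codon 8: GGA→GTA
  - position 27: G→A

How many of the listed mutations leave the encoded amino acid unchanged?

Codon 1: ATG (Met) → AGG (Arg) — missense.
Codon 4: ACC (Thr) → ACG (Thr) — synonymous.
Codon 6: GAC (Asp) → AAC (Asn) — missense.
Codon 8: GGA (Gly) → GTA (Val) — missense.
Codon 9: AAG (Lys) → AAA (Lys) — synonymous.
Synonymous: 2 of 5.

2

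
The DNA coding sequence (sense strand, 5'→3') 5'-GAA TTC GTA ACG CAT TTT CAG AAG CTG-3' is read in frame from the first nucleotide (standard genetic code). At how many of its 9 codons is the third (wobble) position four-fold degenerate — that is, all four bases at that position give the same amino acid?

Codon 1 GAA (Glu): third position 2-fold.
Codon 2 TTC (Phe): third position 2-fold.
Codon 3 GTA (Val): third position 4-fold.
Codon 4 ACG (Thr): third position 4-fold.
Codon 5 CAT (His): third position 2-fold.
Codon 6 TTT (Phe): third position 2-fold.
Codon 7 CAG (Gln): third position 2-fold.
Codon 8 AAG (Lys): third position 2-fold.
Codon 9 CTG (Leu): third position 4-fold.
Four-fold degenerate third positions: 3.

3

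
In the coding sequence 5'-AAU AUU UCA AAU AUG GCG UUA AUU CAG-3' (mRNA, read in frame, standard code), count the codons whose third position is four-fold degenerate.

Codon 1 AAU (Asn): third position 2-fold.
Codon 2 AUU (Ile): third position 3-fold.
Codon 3 UCA (Ser): third position 4-fold.
Codon 4 AAU (Asn): third position 2-fold.
Codon 5 AUG (Met): third position 1-fold.
Codon 6 GCG (Ala): third position 4-fold.
Codon 7 UUA (Leu): third position 2-fold.
Codon 8 AUU (Ile): third position 3-fold.
Codon 9 CAG (Gln): third position 2-fold.
Four-fold degenerate third positions: 2.

2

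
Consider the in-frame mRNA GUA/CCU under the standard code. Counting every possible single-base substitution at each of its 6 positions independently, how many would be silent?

6

Codon 1 (GUA, Val): 3 synonymous substitutions.
Codon 2 (CCU, Pro): 3 synonymous substitutions.
Total: 3 + 3 = 6.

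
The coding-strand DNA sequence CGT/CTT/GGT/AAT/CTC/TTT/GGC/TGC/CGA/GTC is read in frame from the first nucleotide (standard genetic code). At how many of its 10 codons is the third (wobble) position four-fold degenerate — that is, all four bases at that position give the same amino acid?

Codon 1 CGT (Arg): third position 4-fold.
Codon 2 CTT (Leu): third position 4-fold.
Codon 3 GGT (Gly): third position 4-fold.
Codon 4 AAT (Asn): third position 2-fold.
Codon 5 CTC (Leu): third position 4-fold.
Codon 6 TTT (Phe): third position 2-fold.
Codon 7 GGC (Gly): third position 4-fold.
Codon 8 TGC (Cys): third position 2-fold.
Codon 9 CGA (Arg): third position 4-fold.
Codon 10 GTC (Val): third position 4-fold.
Four-fold degenerate third positions: 7.

7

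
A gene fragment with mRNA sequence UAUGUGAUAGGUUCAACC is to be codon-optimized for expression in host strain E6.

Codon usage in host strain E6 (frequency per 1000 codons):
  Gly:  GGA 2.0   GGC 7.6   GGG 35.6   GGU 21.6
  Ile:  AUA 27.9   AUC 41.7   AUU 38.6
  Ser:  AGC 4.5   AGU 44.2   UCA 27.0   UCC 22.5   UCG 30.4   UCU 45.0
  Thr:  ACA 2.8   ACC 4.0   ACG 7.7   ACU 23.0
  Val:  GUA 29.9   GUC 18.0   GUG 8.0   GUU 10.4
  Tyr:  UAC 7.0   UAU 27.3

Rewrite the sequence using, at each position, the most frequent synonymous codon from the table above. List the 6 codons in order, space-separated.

UAU GUA AUC GGG UCU ACU

Codon 1 (Tyr): best is UAU at 27.3.
Codon 2 (Val): best is GUA at 29.9.
Codon 3 (Ile): best is AUC at 41.7.
Codon 4 (Gly): best is GGG at 35.6.
Codon 5 (Ser): best is UCU at 45.0.
Codon 6 (Thr): best is ACU at 23.0.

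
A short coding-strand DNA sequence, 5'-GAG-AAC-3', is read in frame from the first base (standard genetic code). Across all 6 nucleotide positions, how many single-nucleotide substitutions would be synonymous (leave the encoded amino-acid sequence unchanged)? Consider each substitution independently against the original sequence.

Codon 1 (GAG, Glu): 1 synonymous substitution.
Codon 2 (AAC, Asn): 1 synonymous substitution.
Total: 1 + 1 = 2.

2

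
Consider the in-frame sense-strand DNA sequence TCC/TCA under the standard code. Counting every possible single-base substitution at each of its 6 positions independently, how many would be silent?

Codon 1 (TCC, Ser): 3 synonymous substitutions.
Codon 2 (TCA, Ser): 3 synonymous substitutions.
Total: 3 + 3 = 6.

6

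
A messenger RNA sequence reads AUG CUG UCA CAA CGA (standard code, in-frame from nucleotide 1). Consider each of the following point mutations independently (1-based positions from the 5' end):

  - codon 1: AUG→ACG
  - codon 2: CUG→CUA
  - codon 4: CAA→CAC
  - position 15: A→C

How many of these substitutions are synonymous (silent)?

2

Codon 1: AUG (Met) → ACG (Thr) — missense.
Codon 2: CUG (Leu) → CUA (Leu) — synonymous.
Codon 4: CAA (Gln) → CAC (His) — missense.
Codon 5: CGA (Arg) → CGC (Arg) — synonymous.
Synonymous: 2 of 4.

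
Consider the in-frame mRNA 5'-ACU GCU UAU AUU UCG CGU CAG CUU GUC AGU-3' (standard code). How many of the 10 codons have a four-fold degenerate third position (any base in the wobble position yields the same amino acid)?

Codon 1 ACU (Thr): third position 4-fold.
Codon 2 GCU (Ala): third position 4-fold.
Codon 3 UAU (Tyr): third position 2-fold.
Codon 4 AUU (Ile): third position 3-fold.
Codon 5 UCG (Ser): third position 4-fold.
Codon 6 CGU (Arg): third position 4-fold.
Codon 7 CAG (Gln): third position 2-fold.
Codon 8 CUU (Leu): third position 4-fold.
Codon 9 GUC (Val): third position 4-fold.
Codon 10 AGU (Ser): third position 2-fold.
Four-fold degenerate third positions: 6.

6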